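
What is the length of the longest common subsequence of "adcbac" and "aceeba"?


LCS of "adcbac" and "aceeba"
DP table:
           a    c    e    e    b    a
      0    0    0    0    0    0    0
  a   0    1    1    1    1    1    1
  d   0    1    1    1    1    1    1
  c   0    1    2    2    2    2    2
  b   0    1    2    2    2    3    3
  a   0    1    2    2    2    3    4
  c   0    1    2    2    2    3    4
LCS length = dp[6][6] = 4

4


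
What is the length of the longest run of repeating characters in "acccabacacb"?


Input: "acccabacacb"
Scanning for longest run:
  Position 1 ('c'): new char, reset run to 1
  Position 2 ('c'): continues run of 'c', length=2
  Position 3 ('c'): continues run of 'c', length=3
  Position 4 ('a'): new char, reset run to 1
  Position 5 ('b'): new char, reset run to 1
  Position 6 ('a'): new char, reset run to 1
  Position 7 ('c'): new char, reset run to 1
  Position 8 ('a'): new char, reset run to 1
  Position 9 ('c'): new char, reset run to 1
  Position 10 ('b'): new char, reset run to 1
Longest run: 'c' with length 3

3


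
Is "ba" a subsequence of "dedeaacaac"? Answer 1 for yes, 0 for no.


Check if "ba" is a subsequence of "dedeaacaac"
Greedy scan:
  Position 0 ('d'): no match needed
  Position 1 ('e'): no match needed
  Position 2 ('d'): no match needed
  Position 3 ('e'): no match needed
  Position 4 ('a'): no match needed
  Position 5 ('a'): no match needed
  Position 6 ('c'): no match needed
  Position 7 ('a'): no match needed
  Position 8 ('a'): no match needed
  Position 9 ('c'): no match needed
Only matched 0/2 characters => not a subsequence

0


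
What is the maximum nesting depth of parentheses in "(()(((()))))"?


Input: "(()(((()))))"
Tracking depth:
  Position 0 '(': depth becomes 1
  Position 1 '(': depth becomes 2
  Position 2 ')': depth becomes 1
  Position 3 '(': depth becomes 2
  Position 4 '(': depth becomes 3
  Position 5 '(': depth becomes 4
  Position 6 '(': depth becomes 5
  Position 7 ')': depth becomes 4
  Position 8 ')': depth becomes 3
  Position 9 ')': depth becomes 2
  Position 10 ')': depth becomes 1
  Position 11 ')': depth becomes 0
Maximum depth reached: 5

5


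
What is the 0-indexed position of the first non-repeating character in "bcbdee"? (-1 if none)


Input: bcbdee
Character frequencies:
  'b': 2
  'c': 1
  'd': 1
  'e': 2
Scanning left to right for freq == 1:
  Position 0 ('b'): freq=2, skip
  Position 1 ('c'): unique! => answer = 1

1


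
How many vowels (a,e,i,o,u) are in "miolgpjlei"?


Input: miolgpjlei
Checking each character:
  'm' at position 0: consonant
  'i' at position 1: vowel (running total: 1)
  'o' at position 2: vowel (running total: 2)
  'l' at position 3: consonant
  'g' at position 4: consonant
  'p' at position 5: consonant
  'j' at position 6: consonant
  'l' at position 7: consonant
  'e' at position 8: vowel (running total: 3)
  'i' at position 9: vowel (running total: 4)
Total vowels: 4

4


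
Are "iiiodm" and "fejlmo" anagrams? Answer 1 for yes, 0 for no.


Strings: "iiiodm", "fejlmo"
Sorted first:  diiimo
Sorted second: efjlmo
Differ at position 0: 'd' vs 'e' => not anagrams

0


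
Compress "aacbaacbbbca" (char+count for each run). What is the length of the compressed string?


Input: aacbaacbbbca
Runs:
  'a' x 2 => "a2"
  'c' x 1 => "c1"
  'b' x 1 => "b1"
  'a' x 2 => "a2"
  'c' x 1 => "c1"
  'b' x 3 => "b3"
  'c' x 1 => "c1"
  'a' x 1 => "a1"
Compressed: "a2c1b1a2c1b3c1a1"
Compressed length: 16

16


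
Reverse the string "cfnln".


Input: cfnln
Reading characters right to left:
  Position 4: 'n'
  Position 3: 'l'
  Position 2: 'n'
  Position 1: 'f'
  Position 0: 'c'
Reversed: nlnfc

nlnfc


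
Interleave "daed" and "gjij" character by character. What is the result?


Interleaving "daed" and "gjij":
  Position 0: 'd' from first, 'g' from second => "dg"
  Position 1: 'a' from first, 'j' from second => "aj"
  Position 2: 'e' from first, 'i' from second => "ei"
  Position 3: 'd' from first, 'j' from second => "dj"
Result: dgajeidj

dgajeidj


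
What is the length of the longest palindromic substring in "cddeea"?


Input: "cddeea"
Checking substrings for palindromes:
  [1:3] "dd" (len 2) => palindrome
  [3:5] "ee" (len 2) => palindrome
Longest palindromic substring: "dd" with length 2

2


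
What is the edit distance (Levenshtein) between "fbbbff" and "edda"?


Computing edit distance: "fbbbff" -> "edda"
DP table:
           e    d    d    a
      0    1    2    3    4
  f   1    1    2    3    4
  b   2    2    2    3    4
  b   3    3    3    3    4
  b   4    4    4    4    4
  f   5    5    5    5    5
  f   6    6    6    6    6
Edit distance = dp[6][4] = 6

6


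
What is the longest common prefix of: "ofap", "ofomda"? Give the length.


Words: ofap, ofomda
  Position 0: all 'o' => match
  Position 1: all 'f' => match
  Position 2: ('a', 'o') => mismatch, stop
LCP = "of" (length 2)

2


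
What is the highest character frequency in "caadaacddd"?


Input: caadaacddd
Character counts:
  'a': 4
  'c': 2
  'd': 4
Maximum frequency: 4

4


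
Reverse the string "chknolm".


Input: chknolm
Reading characters right to left:
  Position 6: 'm'
  Position 5: 'l'
  Position 4: 'o'
  Position 3: 'n'
  Position 2: 'k'
  Position 1: 'h'
  Position 0: 'c'
Reversed: mlonkhc

mlonkhc


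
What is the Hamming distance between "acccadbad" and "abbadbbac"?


Comparing "acccadbad" and "abbadbbac" position by position:
  Position 0: 'a' vs 'a' => same
  Position 1: 'c' vs 'b' => differ
  Position 2: 'c' vs 'b' => differ
  Position 3: 'c' vs 'a' => differ
  Position 4: 'a' vs 'd' => differ
  Position 5: 'd' vs 'b' => differ
  Position 6: 'b' vs 'b' => same
  Position 7: 'a' vs 'a' => same
  Position 8: 'd' vs 'c' => differ
Total differences (Hamming distance): 6

6


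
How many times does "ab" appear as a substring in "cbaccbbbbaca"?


Searching for "ab" in "cbaccbbbbaca"
Scanning each position:
  Position 0: "cb" => no
  Position 1: "ba" => no
  Position 2: "ac" => no
  Position 3: "cc" => no
  Position 4: "cb" => no
  Position 5: "bb" => no
  Position 6: "bb" => no
  Position 7: "bb" => no
  Position 8: "ba" => no
  Position 9: "ac" => no
  Position 10: "ca" => no
Total occurrences: 0

0


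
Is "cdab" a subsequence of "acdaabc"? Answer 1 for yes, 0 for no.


Check if "cdab" is a subsequence of "acdaabc"
Greedy scan:
  Position 0 ('a'): no match needed
  Position 1 ('c'): matches sub[0] = 'c'
  Position 2 ('d'): matches sub[1] = 'd'
  Position 3 ('a'): matches sub[2] = 'a'
  Position 4 ('a'): no match needed
  Position 5 ('b'): matches sub[3] = 'b'
  Position 6 ('c'): no match needed
All 4 characters matched => is a subsequence

1


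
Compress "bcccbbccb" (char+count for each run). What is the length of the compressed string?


Input: bcccbbccb
Runs:
  'b' x 1 => "b1"
  'c' x 3 => "c3"
  'b' x 2 => "b2"
  'c' x 2 => "c2"
  'b' x 1 => "b1"
Compressed: "b1c3b2c2b1"
Compressed length: 10

10


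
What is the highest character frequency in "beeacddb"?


Input: beeacddb
Character counts:
  'a': 1
  'b': 2
  'c': 1
  'd': 2
  'e': 2
Maximum frequency: 2

2


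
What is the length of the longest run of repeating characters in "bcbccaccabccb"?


Input: "bcbccaccabccb"
Scanning for longest run:
  Position 1 ('c'): new char, reset run to 1
  Position 2 ('b'): new char, reset run to 1
  Position 3 ('c'): new char, reset run to 1
  Position 4 ('c'): continues run of 'c', length=2
  Position 5 ('a'): new char, reset run to 1
  Position 6 ('c'): new char, reset run to 1
  Position 7 ('c'): continues run of 'c', length=2
  Position 8 ('a'): new char, reset run to 1
  Position 9 ('b'): new char, reset run to 1
  Position 10 ('c'): new char, reset run to 1
  Position 11 ('c'): continues run of 'c', length=2
  Position 12 ('b'): new char, reset run to 1
Longest run: 'c' with length 2

2


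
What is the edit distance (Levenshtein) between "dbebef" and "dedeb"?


Computing edit distance: "dbebef" -> "dedeb"
DP table:
           d    e    d    e    b
      0    1    2    3    4    5
  d   1    0    1    2    3    4
  b   2    1    1    2    3    3
  e   3    2    1    2    2    3
  b   4    3    2    2    3    2
  e   5    4    3    3    2    3
  f   6    5    4    4    3    3
Edit distance = dp[6][5] = 3

3


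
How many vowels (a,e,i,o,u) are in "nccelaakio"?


Input: nccelaakio
Checking each character:
  'n' at position 0: consonant
  'c' at position 1: consonant
  'c' at position 2: consonant
  'e' at position 3: vowel (running total: 1)
  'l' at position 4: consonant
  'a' at position 5: vowel (running total: 2)
  'a' at position 6: vowel (running total: 3)
  'k' at position 7: consonant
  'i' at position 8: vowel (running total: 4)
  'o' at position 9: vowel (running total: 5)
Total vowels: 5

5


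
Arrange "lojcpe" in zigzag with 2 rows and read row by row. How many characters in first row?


Zigzag "lojcpe" into 2 rows:
Placing characters:
  'l' => row 0
  'o' => row 1
  'j' => row 0
  'c' => row 1
  'p' => row 0
  'e' => row 1
Rows:
  Row 0: "ljp"
  Row 1: "oce"
First row length: 3

3


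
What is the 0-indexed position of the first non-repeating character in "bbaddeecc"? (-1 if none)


Input: bbaddeecc
Character frequencies:
  'a': 1
  'b': 2
  'c': 2
  'd': 2
  'e': 2
Scanning left to right for freq == 1:
  Position 0 ('b'): freq=2, skip
  Position 1 ('b'): freq=2, skip
  Position 2 ('a'): unique! => answer = 2

2


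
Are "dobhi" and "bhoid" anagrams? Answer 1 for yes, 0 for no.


Strings: "dobhi", "bhoid"
Sorted first:  bdhio
Sorted second: bdhio
Sorted forms match => anagrams

1


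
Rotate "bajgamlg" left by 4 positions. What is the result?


Input: "bajgamlg", rotate left by 4
First 4 characters: "bajg"
Remaining characters: "amlg"
Concatenate remaining + first: "amlg" + "bajg" = "amlgbajg"

amlgbajg


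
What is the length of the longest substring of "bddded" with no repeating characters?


Input: "bddded"
Sliding window (track last position of each char):
  Position 0 ('b'): window [0,0] length 1 -- new best
  Position 1 ('d'): window [0,1] length 2 -- new best
  Position 2 ('d'): repeat (last at 1), move window start to 2
  Position 2 ('d'): window [2,2] length 1
  Position 3 ('d'): repeat (last at 2), move window start to 3
  Position 3 ('d'): window [3,3] length 1
  Position 4 ('e'): window [3,4] length 2
  Position 5 ('d'): repeat (last at 3), move window start to 4
  Position 5 ('d'): window [4,5] length 2
Longest substring with no repeats: "bd" with length 2

2


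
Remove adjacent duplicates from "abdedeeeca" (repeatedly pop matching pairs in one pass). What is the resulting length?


Input: abdedeeeca
Stack-based adjacent duplicate removal:
  Read 'a': push. Stack: a
  Read 'b': push. Stack: ab
  Read 'd': push. Stack: abd
  Read 'e': push. Stack: abde
  Read 'd': push. Stack: abded
  Read 'e': push. Stack: abdede
  Read 'e': matches stack top 'e' => pop. Stack: abded
  Read 'e': push. Stack: abdede
  Read 'c': push. Stack: abdedec
  Read 'a': push. Stack: abdedeca
Final stack: "abdedeca" (length 8)

8


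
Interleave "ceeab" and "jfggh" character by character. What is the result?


Interleaving "ceeab" and "jfggh":
  Position 0: 'c' from first, 'j' from second => "cj"
  Position 1: 'e' from first, 'f' from second => "ef"
  Position 2: 'e' from first, 'g' from second => "eg"
  Position 3: 'a' from first, 'g' from second => "ag"
  Position 4: 'b' from first, 'h' from second => "bh"
Result: cjefegagbh

cjefegagbh


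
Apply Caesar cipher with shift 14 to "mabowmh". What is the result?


Caesar cipher: shift "mabowmh" by 14
  'm' (pos 12) + 14 = pos 0 = 'a'
  'a' (pos 0) + 14 = pos 14 = 'o'
  'b' (pos 1) + 14 = pos 15 = 'p'
  'o' (pos 14) + 14 = pos 2 = 'c'
  'w' (pos 22) + 14 = pos 10 = 'k'
  'm' (pos 12) + 14 = pos 0 = 'a'
  'h' (pos 7) + 14 = pos 21 = 'v'
Result: aopckav

aopckav


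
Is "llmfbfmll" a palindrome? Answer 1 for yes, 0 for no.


Input: llmfbfmll
Reversed: llmfbfmll
  Compare pos 0 ('l') with pos 8 ('l'): match
  Compare pos 1 ('l') with pos 7 ('l'): match
  Compare pos 2 ('m') with pos 6 ('m'): match
  Compare pos 3 ('f') with pos 5 ('f'): match
Result: palindrome

1


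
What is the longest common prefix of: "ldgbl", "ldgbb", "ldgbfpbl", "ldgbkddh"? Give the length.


Words: ldgbl, ldgbb, ldgbfpbl, ldgbkddh
  Position 0: all 'l' => match
  Position 1: all 'd' => match
  Position 2: all 'g' => match
  Position 3: all 'b' => match
  Position 4: ('l', 'b', 'f', 'k') => mismatch, stop
LCP = "ldgb" (length 4)

4


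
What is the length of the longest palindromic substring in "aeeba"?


Input: "aeeba"
Checking substrings for palindromes:
  [1:3] "ee" (len 2) => palindrome
Longest palindromic substring: "ee" with length 2

2


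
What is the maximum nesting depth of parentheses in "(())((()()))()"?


Input: "(())((()()))()"
Tracking depth:
  Position 0 '(': depth becomes 1
  Position 1 '(': depth becomes 2
  Position 2 ')': depth becomes 1
  Position 3 ')': depth becomes 0
  Position 4 '(': depth becomes 1
  Position 5 '(': depth becomes 2
  Position 6 '(': depth becomes 3
  Position 7 ')': depth becomes 2
  Position 8 '(': depth becomes 3
  Position 9 ')': depth becomes 2
  Position 10 ')': depth becomes 1
  Position 11 ')': depth becomes 0
  Position 12 '(': depth becomes 1
  Position 13 ')': depth becomes 0
Maximum depth reached: 3

3


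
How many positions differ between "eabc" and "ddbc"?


Comparing "eabc" and "ddbc" position by position:
  Position 0: 'e' vs 'd' => DIFFER
  Position 1: 'a' vs 'd' => DIFFER
  Position 2: 'b' vs 'b' => same
  Position 3: 'c' vs 'c' => same
Positions that differ: 2

2


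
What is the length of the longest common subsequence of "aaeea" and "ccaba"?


LCS of "aaeea" and "ccaba"
DP table:
           c    c    a    b    a
      0    0    0    0    0    0
  a   0    0    0    1    1    1
  a   0    0    0    1    1    2
  e   0    0    0    1    1    2
  e   0    0    0    1    1    2
  a   0    0    0    1    1    2
LCS length = dp[5][5] = 2

2


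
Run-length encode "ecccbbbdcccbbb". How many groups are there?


Input: ecccbbbdcccbbb
Scanning for consecutive runs:
  Group 1: 'e' x 1 (positions 0-0)
  Group 2: 'c' x 3 (positions 1-3)
  Group 3: 'b' x 3 (positions 4-6)
  Group 4: 'd' x 1 (positions 7-7)
  Group 5: 'c' x 3 (positions 8-10)
  Group 6: 'b' x 3 (positions 11-13)
Total groups: 6

6


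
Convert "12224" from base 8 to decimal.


Input: "12224" in base 8
Positional expansion:
  Digit '1' (value 1) x 8^4 = 4096
  Digit '2' (value 2) x 8^3 = 1024
  Digit '2' (value 2) x 8^2 = 128
  Digit '2' (value 2) x 8^1 = 16
  Digit '4' (value 4) x 8^0 = 4
Sum = 5268

5268


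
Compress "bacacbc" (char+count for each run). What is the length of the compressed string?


Input: bacacbc
Runs:
  'b' x 1 => "b1"
  'a' x 1 => "a1"
  'c' x 1 => "c1"
  'a' x 1 => "a1"
  'c' x 1 => "c1"
  'b' x 1 => "b1"
  'c' x 1 => "c1"
Compressed: "b1a1c1a1c1b1c1"
Compressed length: 14

14


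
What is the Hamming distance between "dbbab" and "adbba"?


Comparing "dbbab" and "adbba" position by position:
  Position 0: 'd' vs 'a' => differ
  Position 1: 'b' vs 'd' => differ
  Position 2: 'b' vs 'b' => same
  Position 3: 'a' vs 'b' => differ
  Position 4: 'b' vs 'a' => differ
Total differences (Hamming distance): 4

4


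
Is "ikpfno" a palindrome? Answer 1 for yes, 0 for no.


Input: ikpfno
Reversed: onfpki
  Compare pos 0 ('i') with pos 5 ('o'): MISMATCH
  Compare pos 1 ('k') with pos 4 ('n'): MISMATCH
  Compare pos 2 ('p') with pos 3 ('f'): MISMATCH
Result: not a palindrome

0


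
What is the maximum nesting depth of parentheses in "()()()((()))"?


Input: "()()()((()))"
Tracking depth:
  Position 0 '(': depth becomes 1
  Position 1 ')': depth becomes 0
  Position 2 '(': depth becomes 1
  Position 3 ')': depth becomes 0
  Position 4 '(': depth becomes 1
  Position 5 ')': depth becomes 0
  Position 6 '(': depth becomes 1
  Position 7 '(': depth becomes 2
  Position 8 '(': depth becomes 3
  Position 9 ')': depth becomes 2
  Position 10 ')': depth becomes 1
  Position 11 ')': depth becomes 0
Maximum depth reached: 3

3


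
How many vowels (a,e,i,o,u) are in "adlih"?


Input: adlih
Checking each character:
  'a' at position 0: vowel (running total: 1)
  'd' at position 1: consonant
  'l' at position 2: consonant
  'i' at position 3: vowel (running total: 2)
  'h' at position 4: consonant
Total vowels: 2

2


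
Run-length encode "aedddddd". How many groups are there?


Input: aedddddd
Scanning for consecutive runs:
  Group 1: 'a' x 1 (positions 0-0)
  Group 2: 'e' x 1 (positions 1-1)
  Group 3: 'd' x 6 (positions 2-7)
Total groups: 3

3


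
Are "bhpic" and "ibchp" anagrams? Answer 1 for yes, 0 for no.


Strings: "bhpic", "ibchp"
Sorted first:  bchip
Sorted second: bchip
Sorted forms match => anagrams

1


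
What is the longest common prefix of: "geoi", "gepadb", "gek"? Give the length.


Words: geoi, gepadb, gek
  Position 0: all 'g' => match
  Position 1: all 'e' => match
  Position 2: ('o', 'p', 'k') => mismatch, stop
LCP = "ge" (length 2)

2


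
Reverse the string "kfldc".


Input: kfldc
Reading characters right to left:
  Position 4: 'c'
  Position 3: 'd'
  Position 2: 'l'
  Position 1: 'f'
  Position 0: 'k'
Reversed: cdlfk

cdlfk


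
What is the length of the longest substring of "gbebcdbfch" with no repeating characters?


Input: "gbebcdbfch"
Sliding window (track last position of each char):
  Position 0 ('g'): window [0,0] length 1 -- new best
  Position 1 ('b'): window [0,1] length 2 -- new best
  Position 2 ('e'): window [0,2] length 3 -- new best
  Position 3 ('b'): repeat (last at 1), move window start to 2
  Position 3 ('b'): window [2,3] length 2
  Position 4 ('c'): window [2,4] length 3
  Position 5 ('d'): window [2,5] length 4 -- new best
  Position 6 ('b'): repeat (last at 3), move window start to 4
  Position 6 ('b'): window [4,6] length 3
  Position 7 ('f'): window [4,7] length 4
  Position 8 ('c'): repeat (last at 4), move window start to 5
  Position 8 ('c'): window [5,8] length 4
  Position 9 ('h'): window [5,9] length 5 -- new best
Longest substring with no repeats: "dbfch" with length 5

5


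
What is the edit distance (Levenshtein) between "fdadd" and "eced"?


Computing edit distance: "fdadd" -> "eced"
DP table:
           e    c    e    d
      0    1    2    3    4
  f   1    1    2    3    4
  d   2    2    2    3    3
  a   3    3    3    3    4
  d   4    4    4    4    3
  d   5    5    5    5    4
Edit distance = dp[5][4] = 4

4


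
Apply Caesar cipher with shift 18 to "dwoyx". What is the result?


Caesar cipher: shift "dwoyx" by 18
  'd' (pos 3) + 18 = pos 21 = 'v'
  'w' (pos 22) + 18 = pos 14 = 'o'
  'o' (pos 14) + 18 = pos 6 = 'g'
  'y' (pos 24) + 18 = pos 16 = 'q'
  'x' (pos 23) + 18 = pos 15 = 'p'
Result: vogqp

vogqp


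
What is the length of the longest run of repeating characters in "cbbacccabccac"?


Input: "cbbacccabccac"
Scanning for longest run:
  Position 1 ('b'): new char, reset run to 1
  Position 2 ('b'): continues run of 'b', length=2
  Position 3 ('a'): new char, reset run to 1
  Position 4 ('c'): new char, reset run to 1
  Position 5 ('c'): continues run of 'c', length=2
  Position 6 ('c'): continues run of 'c', length=3
  Position 7 ('a'): new char, reset run to 1
  Position 8 ('b'): new char, reset run to 1
  Position 9 ('c'): new char, reset run to 1
  Position 10 ('c'): continues run of 'c', length=2
  Position 11 ('a'): new char, reset run to 1
  Position 12 ('c'): new char, reset run to 1
Longest run: 'c' with length 3

3


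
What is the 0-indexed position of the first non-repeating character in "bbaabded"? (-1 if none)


Input: bbaabded
Character frequencies:
  'a': 2
  'b': 3
  'd': 2
  'e': 1
Scanning left to right for freq == 1:
  Position 0 ('b'): freq=3, skip
  Position 1 ('b'): freq=3, skip
  Position 2 ('a'): freq=2, skip
  Position 3 ('a'): freq=2, skip
  Position 4 ('b'): freq=3, skip
  Position 5 ('d'): freq=2, skip
  Position 6 ('e'): unique! => answer = 6

6


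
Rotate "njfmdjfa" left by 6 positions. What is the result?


Input: "njfmdjfa", rotate left by 6
First 6 characters: "njfmdj"
Remaining characters: "fa"
Concatenate remaining + first: "fa" + "njfmdj" = "fanjfmdj"

fanjfmdj


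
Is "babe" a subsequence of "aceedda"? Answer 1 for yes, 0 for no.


Check if "babe" is a subsequence of "aceedda"
Greedy scan:
  Position 0 ('a'): no match needed
  Position 1 ('c'): no match needed
  Position 2 ('e'): no match needed
  Position 3 ('e'): no match needed
  Position 4 ('d'): no match needed
  Position 5 ('d'): no match needed
  Position 6 ('a'): no match needed
Only matched 0/4 characters => not a subsequence

0


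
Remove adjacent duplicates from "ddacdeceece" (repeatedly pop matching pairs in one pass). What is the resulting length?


Input: ddacdeceece
Stack-based adjacent duplicate removal:
  Read 'd': push. Stack: d
  Read 'd': matches stack top 'd' => pop. Stack: (empty)
  Read 'a': push. Stack: a
  Read 'c': push. Stack: ac
  Read 'd': push. Stack: acd
  Read 'e': push. Stack: acde
  Read 'c': push. Stack: acdec
  Read 'e': push. Stack: acdece
  Read 'e': matches stack top 'e' => pop. Stack: acdec
  Read 'c': matches stack top 'c' => pop. Stack: acde
  Read 'e': matches stack top 'e' => pop. Stack: acd
Final stack: "acd" (length 3)

3


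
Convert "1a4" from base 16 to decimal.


Input: "1a4" in base 16
Positional expansion:
  Digit '1' (value 1) x 16^2 = 256
  Digit 'a' (value 10) x 16^1 = 160
  Digit '4' (value 4) x 16^0 = 4
Sum = 420

420


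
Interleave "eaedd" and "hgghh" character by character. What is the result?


Interleaving "eaedd" and "hgghh":
  Position 0: 'e' from first, 'h' from second => "eh"
  Position 1: 'a' from first, 'g' from second => "ag"
  Position 2: 'e' from first, 'g' from second => "eg"
  Position 3: 'd' from first, 'h' from second => "dh"
  Position 4: 'd' from first, 'h' from second => "dh"
Result: ehagegdhdh

ehagegdhdh


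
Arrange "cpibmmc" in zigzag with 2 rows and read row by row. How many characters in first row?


Zigzag "cpibmmc" into 2 rows:
Placing characters:
  'c' => row 0
  'p' => row 1
  'i' => row 0
  'b' => row 1
  'm' => row 0
  'm' => row 1
  'c' => row 0
Rows:
  Row 0: "cimc"
  Row 1: "pbm"
First row length: 4

4


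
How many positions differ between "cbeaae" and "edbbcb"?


Comparing "cbeaae" and "edbbcb" position by position:
  Position 0: 'c' vs 'e' => DIFFER
  Position 1: 'b' vs 'd' => DIFFER
  Position 2: 'e' vs 'b' => DIFFER
  Position 3: 'a' vs 'b' => DIFFER
  Position 4: 'a' vs 'c' => DIFFER
  Position 5: 'e' vs 'b' => DIFFER
Positions that differ: 6

6


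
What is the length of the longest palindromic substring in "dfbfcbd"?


Input: "dfbfcbd"
Checking substrings for palindromes:
  [1:4] "fbf" (len 3) => palindrome
Longest palindromic substring: "fbf" with length 3

3


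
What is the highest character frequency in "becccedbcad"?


Input: becccedbcad
Character counts:
  'a': 1
  'b': 2
  'c': 4
  'd': 2
  'e': 2
Maximum frequency: 4

4


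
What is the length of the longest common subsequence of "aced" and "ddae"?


LCS of "aced" and "ddae"
DP table:
           d    d    a    e
      0    0    0    0    0
  a   0    0    0    1    1
  c   0    0    0    1    1
  e   0    0    0    1    2
  d   0    1    1    1    2
LCS length = dp[4][4] = 2

2


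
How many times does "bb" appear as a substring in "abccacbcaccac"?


Searching for "bb" in "abccacbcaccac"
Scanning each position:
  Position 0: "ab" => no
  Position 1: "bc" => no
  Position 2: "cc" => no
  Position 3: "ca" => no
  Position 4: "ac" => no
  Position 5: "cb" => no
  Position 6: "bc" => no
  Position 7: "ca" => no
  Position 8: "ac" => no
  Position 9: "cc" => no
  Position 10: "ca" => no
  Position 11: "ac" => no
Total occurrences: 0

0


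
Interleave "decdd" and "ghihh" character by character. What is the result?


Interleaving "decdd" and "ghihh":
  Position 0: 'd' from first, 'g' from second => "dg"
  Position 1: 'e' from first, 'h' from second => "eh"
  Position 2: 'c' from first, 'i' from second => "ci"
  Position 3: 'd' from first, 'h' from second => "dh"
  Position 4: 'd' from first, 'h' from second => "dh"
Result: dgehcidhdh

dgehcidhdh


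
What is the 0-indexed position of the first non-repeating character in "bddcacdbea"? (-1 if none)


Input: bddcacdbea
Character frequencies:
  'a': 2
  'b': 2
  'c': 2
  'd': 3
  'e': 1
Scanning left to right for freq == 1:
  Position 0 ('b'): freq=2, skip
  Position 1 ('d'): freq=3, skip
  Position 2 ('d'): freq=3, skip
  Position 3 ('c'): freq=2, skip
  Position 4 ('a'): freq=2, skip
  Position 5 ('c'): freq=2, skip
  Position 6 ('d'): freq=3, skip
  Position 7 ('b'): freq=2, skip
  Position 8 ('e'): unique! => answer = 8

8


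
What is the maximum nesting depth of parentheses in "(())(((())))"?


Input: "(())(((())))"
Tracking depth:
  Position 0 '(': depth becomes 1
  Position 1 '(': depth becomes 2
  Position 2 ')': depth becomes 1
  Position 3 ')': depth becomes 0
  Position 4 '(': depth becomes 1
  Position 5 '(': depth becomes 2
  Position 6 '(': depth becomes 3
  Position 7 '(': depth becomes 4
  Position 8 ')': depth becomes 3
  Position 9 ')': depth becomes 2
  Position 10 ')': depth becomes 1
  Position 11 ')': depth becomes 0
Maximum depth reached: 4

4


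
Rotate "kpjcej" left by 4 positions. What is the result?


Input: "kpjcej", rotate left by 4
First 4 characters: "kpjc"
Remaining characters: "ej"
Concatenate remaining + first: "ej" + "kpjc" = "ejkpjc"

ejkpjc


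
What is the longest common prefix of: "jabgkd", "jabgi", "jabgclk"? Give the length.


Words: jabgkd, jabgi, jabgclk
  Position 0: all 'j' => match
  Position 1: all 'a' => match
  Position 2: all 'b' => match
  Position 3: all 'g' => match
  Position 4: ('k', 'i', 'c') => mismatch, stop
LCP = "jabg" (length 4)

4


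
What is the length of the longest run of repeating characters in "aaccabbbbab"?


Input: "aaccabbbbab"
Scanning for longest run:
  Position 1 ('a'): continues run of 'a', length=2
  Position 2 ('c'): new char, reset run to 1
  Position 3 ('c'): continues run of 'c', length=2
  Position 4 ('a'): new char, reset run to 1
  Position 5 ('b'): new char, reset run to 1
  Position 6 ('b'): continues run of 'b', length=2
  Position 7 ('b'): continues run of 'b', length=3
  Position 8 ('b'): continues run of 'b', length=4
  Position 9 ('a'): new char, reset run to 1
  Position 10 ('b'): new char, reset run to 1
Longest run: 'b' with length 4

4


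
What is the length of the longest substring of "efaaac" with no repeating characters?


Input: "efaaac"
Sliding window (track last position of each char):
  Position 0 ('e'): window [0,0] length 1 -- new best
  Position 1 ('f'): window [0,1] length 2 -- new best
  Position 2 ('a'): window [0,2] length 3 -- new best
  Position 3 ('a'): repeat (last at 2), move window start to 3
  Position 3 ('a'): window [3,3] length 1
  Position 4 ('a'): repeat (last at 3), move window start to 4
  Position 4 ('a'): window [4,4] length 1
  Position 5 ('c'): window [4,5] length 2
Longest substring with no repeats: "efa" with length 3

3


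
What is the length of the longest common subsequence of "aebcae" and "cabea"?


LCS of "aebcae" and "cabea"
DP table:
           c    a    b    e    a
      0    0    0    0    0    0
  a   0    0    1    1    1    1
  e   0    0    1    1    2    2
  b   0    0    1    2    2    2
  c   0    1    1    2    2    2
  a   0    1    2    2    2    3
  e   0    1    2    2    3    3
LCS length = dp[6][5] = 3

3


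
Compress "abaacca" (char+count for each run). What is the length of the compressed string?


Input: abaacca
Runs:
  'a' x 1 => "a1"
  'b' x 1 => "b1"
  'a' x 2 => "a2"
  'c' x 2 => "c2"
  'a' x 1 => "a1"
Compressed: "a1b1a2c2a1"
Compressed length: 10

10


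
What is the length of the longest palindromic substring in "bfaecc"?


Input: "bfaecc"
Checking substrings for palindromes:
  [4:6] "cc" (len 2) => palindrome
Longest palindromic substring: "cc" with length 2

2


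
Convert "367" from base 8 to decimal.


Input: "367" in base 8
Positional expansion:
  Digit '3' (value 3) x 8^2 = 192
  Digit '6' (value 6) x 8^1 = 48
  Digit '7' (value 7) x 8^0 = 7
Sum = 247

247


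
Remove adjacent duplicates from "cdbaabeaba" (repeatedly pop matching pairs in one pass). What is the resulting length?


Input: cdbaabeaba
Stack-based adjacent duplicate removal:
  Read 'c': push. Stack: c
  Read 'd': push. Stack: cd
  Read 'b': push. Stack: cdb
  Read 'a': push. Stack: cdba
  Read 'a': matches stack top 'a' => pop. Stack: cdb
  Read 'b': matches stack top 'b' => pop. Stack: cd
  Read 'e': push. Stack: cde
  Read 'a': push. Stack: cdea
  Read 'b': push. Stack: cdeab
  Read 'a': push. Stack: cdeaba
Final stack: "cdeaba" (length 6)

6


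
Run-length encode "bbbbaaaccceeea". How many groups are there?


Input: bbbbaaaccceeea
Scanning for consecutive runs:
  Group 1: 'b' x 4 (positions 0-3)
  Group 2: 'a' x 3 (positions 4-6)
  Group 3: 'c' x 3 (positions 7-9)
  Group 4: 'e' x 3 (positions 10-12)
  Group 5: 'a' x 1 (positions 13-13)
Total groups: 5

5


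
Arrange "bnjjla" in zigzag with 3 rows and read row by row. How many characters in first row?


Zigzag "bnjjla" into 3 rows:
Placing characters:
  'b' => row 0
  'n' => row 1
  'j' => row 2
  'j' => row 1
  'l' => row 0
  'a' => row 1
Rows:
  Row 0: "bl"
  Row 1: "nja"
  Row 2: "j"
First row length: 2

2


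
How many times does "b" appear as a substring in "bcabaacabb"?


Searching for "b" in "bcabaacabb"
Scanning each position:
  Position 0: "b" => MATCH
  Position 1: "c" => no
  Position 2: "a" => no
  Position 3: "b" => MATCH
  Position 4: "a" => no
  Position 5: "a" => no
  Position 6: "c" => no
  Position 7: "a" => no
  Position 8: "b" => MATCH
  Position 9: "b" => MATCH
Total occurrences: 4

4


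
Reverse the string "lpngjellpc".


Input: lpngjellpc
Reading characters right to left:
  Position 9: 'c'
  Position 8: 'p'
  Position 7: 'l'
  Position 6: 'l'
  Position 5: 'e'
  Position 4: 'j'
  Position 3: 'g'
  Position 2: 'n'
  Position 1: 'p'
  Position 0: 'l'
Reversed: cpllejgnpl

cpllejgnpl


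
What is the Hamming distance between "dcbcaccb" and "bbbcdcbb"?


Comparing "dcbcaccb" and "bbbcdcbb" position by position:
  Position 0: 'd' vs 'b' => differ
  Position 1: 'c' vs 'b' => differ
  Position 2: 'b' vs 'b' => same
  Position 3: 'c' vs 'c' => same
  Position 4: 'a' vs 'd' => differ
  Position 5: 'c' vs 'c' => same
  Position 6: 'c' vs 'b' => differ
  Position 7: 'b' vs 'b' => same
Total differences (Hamming distance): 4

4


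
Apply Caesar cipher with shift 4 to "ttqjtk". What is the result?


Caesar cipher: shift "ttqjtk" by 4
  't' (pos 19) + 4 = pos 23 = 'x'
  't' (pos 19) + 4 = pos 23 = 'x'
  'q' (pos 16) + 4 = pos 20 = 'u'
  'j' (pos 9) + 4 = pos 13 = 'n'
  't' (pos 19) + 4 = pos 23 = 'x'
  'k' (pos 10) + 4 = pos 14 = 'o'
Result: xxunxo

xxunxo


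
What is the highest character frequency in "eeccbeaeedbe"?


Input: eeccbeaeedbe
Character counts:
  'a': 1
  'b': 2
  'c': 2
  'd': 1
  'e': 6
Maximum frequency: 6

6


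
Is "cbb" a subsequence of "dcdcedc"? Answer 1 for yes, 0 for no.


Check if "cbb" is a subsequence of "dcdcedc"
Greedy scan:
  Position 0 ('d'): no match needed
  Position 1 ('c'): matches sub[0] = 'c'
  Position 2 ('d'): no match needed
  Position 3 ('c'): no match needed
  Position 4 ('e'): no match needed
  Position 5 ('d'): no match needed
  Position 6 ('c'): no match needed
Only matched 1/3 characters => not a subsequence

0


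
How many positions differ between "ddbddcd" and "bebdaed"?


Comparing "ddbddcd" and "bebdaed" position by position:
  Position 0: 'd' vs 'b' => DIFFER
  Position 1: 'd' vs 'e' => DIFFER
  Position 2: 'b' vs 'b' => same
  Position 3: 'd' vs 'd' => same
  Position 4: 'd' vs 'a' => DIFFER
  Position 5: 'c' vs 'e' => DIFFER
  Position 6: 'd' vs 'd' => same
Positions that differ: 4

4


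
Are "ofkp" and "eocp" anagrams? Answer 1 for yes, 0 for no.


Strings: "ofkp", "eocp"
Sorted first:  fkop
Sorted second: ceop
Differ at position 0: 'f' vs 'c' => not anagrams

0


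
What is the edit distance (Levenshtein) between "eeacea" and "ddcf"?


Computing edit distance: "eeacea" -> "ddcf"
DP table:
           d    d    c    f
      0    1    2    3    4
  e   1    1    2    3    4
  e   2    2    2    3    4
  a   3    3    3    3    4
  c   4    4    4    3    4
  e   5    5    5    4    4
  a   6    6    6    5    5
Edit distance = dp[6][4] = 5

5


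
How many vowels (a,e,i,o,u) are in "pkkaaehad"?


Input: pkkaaehad
Checking each character:
  'p' at position 0: consonant
  'k' at position 1: consonant
  'k' at position 2: consonant
  'a' at position 3: vowel (running total: 1)
  'a' at position 4: vowel (running total: 2)
  'e' at position 5: vowel (running total: 3)
  'h' at position 6: consonant
  'a' at position 7: vowel (running total: 4)
  'd' at position 8: consonant
Total vowels: 4

4


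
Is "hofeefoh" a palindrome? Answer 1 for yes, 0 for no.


Input: hofeefoh
Reversed: hofeefoh
  Compare pos 0 ('h') with pos 7 ('h'): match
  Compare pos 1 ('o') with pos 6 ('o'): match
  Compare pos 2 ('f') with pos 5 ('f'): match
  Compare pos 3 ('e') with pos 4 ('e'): match
Result: palindrome

1


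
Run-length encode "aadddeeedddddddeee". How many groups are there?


Input: aadddeeedddddddeee
Scanning for consecutive runs:
  Group 1: 'a' x 2 (positions 0-1)
  Group 2: 'd' x 3 (positions 2-4)
  Group 3: 'e' x 3 (positions 5-7)
  Group 4: 'd' x 7 (positions 8-14)
  Group 5: 'e' x 3 (positions 15-17)
Total groups: 5

5


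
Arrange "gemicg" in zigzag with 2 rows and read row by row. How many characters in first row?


Zigzag "gemicg" into 2 rows:
Placing characters:
  'g' => row 0
  'e' => row 1
  'm' => row 0
  'i' => row 1
  'c' => row 0
  'g' => row 1
Rows:
  Row 0: "gmc"
  Row 1: "eig"
First row length: 3

3


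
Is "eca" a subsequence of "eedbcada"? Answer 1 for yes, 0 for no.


Check if "eca" is a subsequence of "eedbcada"
Greedy scan:
  Position 0 ('e'): matches sub[0] = 'e'
  Position 1 ('e'): no match needed
  Position 2 ('d'): no match needed
  Position 3 ('b'): no match needed
  Position 4 ('c'): matches sub[1] = 'c'
  Position 5 ('a'): matches sub[2] = 'a'
  Position 6 ('d'): no match needed
  Position 7 ('a'): no match needed
All 3 characters matched => is a subsequence

1


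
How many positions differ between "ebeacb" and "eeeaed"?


Comparing "ebeacb" and "eeeaed" position by position:
  Position 0: 'e' vs 'e' => same
  Position 1: 'b' vs 'e' => DIFFER
  Position 2: 'e' vs 'e' => same
  Position 3: 'a' vs 'a' => same
  Position 4: 'c' vs 'e' => DIFFER
  Position 5: 'b' vs 'd' => DIFFER
Positions that differ: 3

3


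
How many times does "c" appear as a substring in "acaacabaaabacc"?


Searching for "c" in "acaacabaaabacc"
Scanning each position:
  Position 0: "a" => no
  Position 1: "c" => MATCH
  Position 2: "a" => no
  Position 3: "a" => no
  Position 4: "c" => MATCH
  Position 5: "a" => no
  Position 6: "b" => no
  Position 7: "a" => no
  Position 8: "a" => no
  Position 9: "a" => no
  Position 10: "b" => no
  Position 11: "a" => no
  Position 12: "c" => MATCH
  Position 13: "c" => MATCH
Total occurrences: 4

4


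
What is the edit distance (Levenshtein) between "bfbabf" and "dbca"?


Computing edit distance: "bfbabf" -> "dbca"
DP table:
           d    b    c    a
      0    1    2    3    4
  b   1    1    1    2    3
  f   2    2    2    2    3
  b   3    3    2    3    3
  a   4    4    3    3    3
  b   5    5    4    4    4
  f   6    6    5    5    5
Edit distance = dp[6][4] = 5

5


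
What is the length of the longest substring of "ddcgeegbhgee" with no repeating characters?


Input: "ddcgeegbhgee"
Sliding window (track last position of each char):
  Position 0 ('d'): window [0,0] length 1 -- new best
  Position 1 ('d'): repeat (last at 0), move window start to 1
  Position 1 ('d'): window [1,1] length 1
  Position 2 ('c'): window [1,2] length 2 -- new best
  Position 3 ('g'): window [1,3] length 3 -- new best
  Position 4 ('e'): window [1,4] length 4 -- new best
  Position 5 ('e'): repeat (last at 4), move window start to 5
  Position 5 ('e'): window [5,5] length 1
  Position 6 ('g'): window [5,6] length 2
  Position 7 ('b'): window [5,7] length 3
  Position 8 ('h'): window [5,8] length 4
  Position 9 ('g'): repeat (last at 6), move window start to 7
  Position 9 ('g'): window [7,9] length 3
  Position 10 ('e'): window [7,10] length 4
  Position 11 ('e'): repeat (last at 10), move window start to 11
  Position 11 ('e'): window [11,11] length 1
Longest substring with no repeats: "dcge" with length 4

4


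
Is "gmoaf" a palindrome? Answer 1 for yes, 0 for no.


Input: gmoaf
Reversed: faomg
  Compare pos 0 ('g') with pos 4 ('f'): MISMATCH
  Compare pos 1 ('m') with pos 3 ('a'): MISMATCH
Result: not a palindrome

0


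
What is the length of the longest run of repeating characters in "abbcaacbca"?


Input: "abbcaacbca"
Scanning for longest run:
  Position 1 ('b'): new char, reset run to 1
  Position 2 ('b'): continues run of 'b', length=2
  Position 3 ('c'): new char, reset run to 1
  Position 4 ('a'): new char, reset run to 1
  Position 5 ('a'): continues run of 'a', length=2
  Position 6 ('c'): new char, reset run to 1
  Position 7 ('b'): new char, reset run to 1
  Position 8 ('c'): new char, reset run to 1
  Position 9 ('a'): new char, reset run to 1
Longest run: 'b' with length 2

2


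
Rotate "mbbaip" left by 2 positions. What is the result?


Input: "mbbaip", rotate left by 2
First 2 characters: "mb"
Remaining characters: "baip"
Concatenate remaining + first: "baip" + "mb" = "baipmb"

baipmb


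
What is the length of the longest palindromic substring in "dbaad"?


Input: "dbaad"
Checking substrings for palindromes:
  [2:4] "aa" (len 2) => palindrome
Longest palindromic substring: "aa" with length 2

2


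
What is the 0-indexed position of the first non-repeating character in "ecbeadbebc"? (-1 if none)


Input: ecbeadbebc
Character frequencies:
  'a': 1
  'b': 3
  'c': 2
  'd': 1
  'e': 3
Scanning left to right for freq == 1:
  Position 0 ('e'): freq=3, skip
  Position 1 ('c'): freq=2, skip
  Position 2 ('b'): freq=3, skip
  Position 3 ('e'): freq=3, skip
  Position 4 ('a'): unique! => answer = 4

4


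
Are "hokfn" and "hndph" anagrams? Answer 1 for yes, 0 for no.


Strings: "hokfn", "hndph"
Sorted first:  fhkno
Sorted second: dhhnp
Differ at position 0: 'f' vs 'd' => not anagrams

0


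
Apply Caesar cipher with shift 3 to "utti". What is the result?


Caesar cipher: shift "utti" by 3
  'u' (pos 20) + 3 = pos 23 = 'x'
  't' (pos 19) + 3 = pos 22 = 'w'
  't' (pos 19) + 3 = pos 22 = 'w'
  'i' (pos 8) + 3 = pos 11 = 'l'
Result: xwwl

xwwl


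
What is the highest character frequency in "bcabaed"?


Input: bcabaed
Character counts:
  'a': 2
  'b': 2
  'c': 1
  'd': 1
  'e': 1
Maximum frequency: 2

2


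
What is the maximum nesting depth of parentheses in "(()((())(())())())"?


Input: "(()((())(())())())"
Tracking depth:
  Position 0 '(': depth becomes 1
  Position 1 '(': depth becomes 2
  Position 2 ')': depth becomes 1
  Position 3 '(': depth becomes 2
  Position 4 '(': depth becomes 3
  Position 5 '(': depth becomes 4
  Position 6 ')': depth becomes 3
  Position 7 ')': depth becomes 2
  Position 8 '(': depth becomes 3
  Position 9 '(': depth becomes 4
  Position 10 ')': depth becomes 3
  Position 11 ')': depth becomes 2
  Position 12 '(': depth becomes 3
  Position 13 ')': depth becomes 2
  Position 14 ')': depth becomes 1
  Position 15 '(': depth becomes 2
  Position 16 ')': depth becomes 1
  Position 17 ')': depth becomes 0
Maximum depth reached: 4

4


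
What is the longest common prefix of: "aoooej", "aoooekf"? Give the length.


Words: aoooej, aoooekf
  Position 0: all 'a' => match
  Position 1: all 'o' => match
  Position 2: all 'o' => match
  Position 3: all 'o' => match
  Position 4: all 'e' => match
  Position 5: ('j', 'k') => mismatch, stop
LCP = "aoooe" (length 5)

5
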